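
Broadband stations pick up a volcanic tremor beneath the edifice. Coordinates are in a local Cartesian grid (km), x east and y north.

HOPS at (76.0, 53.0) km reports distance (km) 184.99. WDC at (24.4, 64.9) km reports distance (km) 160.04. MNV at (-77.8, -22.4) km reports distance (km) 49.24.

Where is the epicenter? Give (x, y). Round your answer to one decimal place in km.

Circle about each station: (x − 76.0)² + (y − 53.0)² = 184.99²; (x − 24.4)² + (y − 64.9)² = 160.04²; (x + 77.8)² + (y + 22.4)² = 49.24².
Subtracting the HOPS equation from the WDC and MNV equations removes the quadratic terms:
-103.2 x + 23.8 y = 4830.87
-307.6 x − 150.8 y = 29766.32
Solving the 2×2 system: x ≈ -62.8, y ≈ -69.3 km.

(-62.8, -69.3)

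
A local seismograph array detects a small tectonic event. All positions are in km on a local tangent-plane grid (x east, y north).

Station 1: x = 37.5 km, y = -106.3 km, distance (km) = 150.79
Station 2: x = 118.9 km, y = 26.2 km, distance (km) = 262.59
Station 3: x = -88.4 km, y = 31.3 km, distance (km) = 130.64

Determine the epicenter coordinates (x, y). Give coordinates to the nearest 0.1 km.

Circle about each station: (x − 37.5)² + (y + 106.3)² = 150.79²; (x − 118.9)² + (y − 26.2)² = 262.59²; (x + 88.4)² + (y − 31.3)² = 130.64².
Subtracting the Station 1 equation from the Station 2 and Station 3 equations removes the quadratic terms:
162.8 x + 265.0 y = -44098.17
-251.8 x + 275.2 y = 1759.12
Solving the 2×2 system: x ≈ -113.0, y ≈ -97.0 km.

x ≈ -113.0 km, y ≈ -97.0 km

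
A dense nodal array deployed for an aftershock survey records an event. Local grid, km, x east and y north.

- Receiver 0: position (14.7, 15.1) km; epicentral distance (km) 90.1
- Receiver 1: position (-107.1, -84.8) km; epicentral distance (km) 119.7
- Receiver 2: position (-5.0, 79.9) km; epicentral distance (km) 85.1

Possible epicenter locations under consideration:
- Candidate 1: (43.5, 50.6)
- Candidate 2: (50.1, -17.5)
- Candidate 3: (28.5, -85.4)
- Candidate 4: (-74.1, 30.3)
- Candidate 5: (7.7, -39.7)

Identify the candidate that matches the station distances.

For each candidate, compare |candidate − station| to the reported distance:
Candidate 1: residuals Receiver 0 44.4, Receiver 1 82.8, Receiver 2 28.4 → max 82.8 km
Candidate 2: residuals Receiver 0 42.0, Receiver 1 51.3, Receiver 2 26.8 → max 51.3 km
Candidate 3: residuals Receiver 0 11.3, Receiver 1 15.9, Receiver 2 83.6 → max 83.6 km
Candidate 4: residuals Receiver 0 0.0, Receiver 1 0.0, Receiver 2 0.0 → max 0.0 km
Candidate 5: residuals Receiver 0 34.9, Receiver 1 3.6, Receiver 2 35.2 → max 35.2 km
Only Candidate 4 has all residuals ≈ 0.

Candidate 4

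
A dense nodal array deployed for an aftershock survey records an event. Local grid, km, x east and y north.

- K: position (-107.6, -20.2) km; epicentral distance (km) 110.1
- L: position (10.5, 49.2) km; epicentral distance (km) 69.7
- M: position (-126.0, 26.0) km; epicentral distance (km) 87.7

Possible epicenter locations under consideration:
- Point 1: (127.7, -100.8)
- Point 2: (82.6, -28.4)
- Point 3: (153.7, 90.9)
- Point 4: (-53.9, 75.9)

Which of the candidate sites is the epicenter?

Point 4

For each candidate, compare |candidate − station| to the reported distance:
Point 1: residuals K 138.6, L 120.7, M 195.9 → max 195.9 km
Point 2: residuals K 80.3, L 36.2, M 127.9 → max 127.9 km
Point 3: residuals K 173.8, L 79.4, M 199.4 → max 199.4 km
Point 4: residuals K 0.0, L 0.0, M 0.0 → max 0.0 km
Only Point 4 has all residuals ≈ 0.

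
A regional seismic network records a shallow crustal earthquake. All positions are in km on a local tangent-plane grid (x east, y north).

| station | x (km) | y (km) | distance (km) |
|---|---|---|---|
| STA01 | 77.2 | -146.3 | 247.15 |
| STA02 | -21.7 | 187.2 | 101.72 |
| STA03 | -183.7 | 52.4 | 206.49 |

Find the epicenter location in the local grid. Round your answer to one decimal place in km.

Circle about each station: (x − 77.2)² + (y + 146.3)² = 247.15²; (x + 21.7)² + (y − 187.2)² = 101.72²; (x + 183.7)² + (y − 52.4)² = 206.49².
Subtracting the STA01 equation from the STA02 and STA03 equations removes the quadratic terms:
-197.8 x + 667.0 y = 58887.36
-521.8 x + 397.4 y = 27572.92
Solving the 2×2 system: x ≈ 18.6, y ≈ 93.8 km.
Check against STA01 (with the unrounded x, y): √((x − 77.2)²+(y + 146.3)²) = 247.15 ≈ 247.15 km. ✓

x ≈ 18.6 km, y ≈ 93.8 km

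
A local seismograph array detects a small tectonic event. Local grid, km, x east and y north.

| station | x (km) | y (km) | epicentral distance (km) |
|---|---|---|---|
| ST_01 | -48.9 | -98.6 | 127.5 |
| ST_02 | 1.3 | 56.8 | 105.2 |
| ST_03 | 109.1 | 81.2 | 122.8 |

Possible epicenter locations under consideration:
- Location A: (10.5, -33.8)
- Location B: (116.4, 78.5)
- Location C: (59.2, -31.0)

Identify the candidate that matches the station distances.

Location C

For each candidate, compare |candidate − station| to the reported distance:
Location A: residuals ST_01 39.6, ST_02 14.1, ST_03 28.7 → max 39.6 km
Location B: residuals ST_01 114.8, ST_02 11.9, ST_03 115.0 → max 115.0 km
Location C: residuals ST_01 0.0, ST_02 0.0, ST_03 0.0 → max 0.0 km
Only Location C has all residuals ≈ 0.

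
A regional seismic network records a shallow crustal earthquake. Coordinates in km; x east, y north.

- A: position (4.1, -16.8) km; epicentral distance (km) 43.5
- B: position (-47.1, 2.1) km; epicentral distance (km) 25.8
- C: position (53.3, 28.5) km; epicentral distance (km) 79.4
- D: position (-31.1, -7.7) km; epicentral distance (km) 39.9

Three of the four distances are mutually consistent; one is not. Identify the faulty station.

D

Solve using three stations at a time. Using A, B, C (subtract circle equations pairwise → linear system) gives (x, y) ≈ (-25.0, 15.5).
Distances from that point to each station vs reported:
  A: calculated 43.5 vs reported 43.5 → residual 0.0 km
  B: calculated 25.8 vs reported 25.8 → residual 0.0 km
  C: calculated 79.4 vs reported 79.4 → residual 0.0 km
  D: calculated 24.0 vs reported 39.9 → residual 15.9 km
A, B, C are mutually consistent (residuals ≈ 0); D is off by 15.9 km.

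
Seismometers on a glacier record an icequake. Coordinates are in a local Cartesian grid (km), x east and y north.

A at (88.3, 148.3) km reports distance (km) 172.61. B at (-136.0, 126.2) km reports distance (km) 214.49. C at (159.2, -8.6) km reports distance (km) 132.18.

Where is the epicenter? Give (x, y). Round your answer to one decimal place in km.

Circle about each station: (x − 88.3)² + (y − 148.3)² = 172.61²; (x + 136.0)² + (y − 126.2)² = 214.49²; (x − 159.2)² + (y + 8.6)² = 132.18².
Subtracting the A equation from the B and C equations removes the quadratic terms:
-448.6 x − 44.2 y = -11579.09
141.8 x − 313.8 y = 7951.48
Solving the 2×2 system: x ≈ 27.1, y ≈ -13.1 km.
Check against A (with the unrounded x, y): √((x − 88.3)²+(y − 148.3)²) = 172.61 ≈ 172.61 km. ✓

x ≈ 27.1 km, y ≈ -13.1 km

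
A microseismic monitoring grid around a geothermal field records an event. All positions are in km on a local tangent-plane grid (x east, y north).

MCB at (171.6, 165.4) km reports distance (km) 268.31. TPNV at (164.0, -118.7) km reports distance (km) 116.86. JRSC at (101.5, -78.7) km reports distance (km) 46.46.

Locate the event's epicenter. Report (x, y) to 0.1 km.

Circle about each station: (x − 171.6)² + (y − 165.4)² = 268.31²; (x − 164.0)² + (y + 118.7)² = 116.86²; (x − 101.5)² + (y + 78.7)² = 46.46².
Subtracting pairs of circle equations eliminates x²+y² and gives linear equations (the radical axes):
-15.2 x − 568.2 y = 42515.97
-140.2 x − 488.2 y = 29523.94
Solving the 2×2 system: x ≈ 55.1, y ≈ -76.3 km.
Check against MCB (with the unrounded x, y): √((x − 171.6)²+(y − 165.4)²) = 268.31 ≈ 268.31 km. ✓

(55.1, -76.3)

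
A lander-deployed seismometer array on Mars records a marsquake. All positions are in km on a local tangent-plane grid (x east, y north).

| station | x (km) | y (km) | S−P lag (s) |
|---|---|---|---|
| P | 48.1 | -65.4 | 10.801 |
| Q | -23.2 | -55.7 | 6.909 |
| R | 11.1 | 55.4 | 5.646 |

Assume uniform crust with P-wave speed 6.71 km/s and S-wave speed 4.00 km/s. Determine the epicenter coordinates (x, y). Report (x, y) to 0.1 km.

(-25.0, 12.7)

Distance from S−P lag: d = Δt · v_P v_S / (v_P − v_S) = Δt · (6.71·4.00)/(6.71−4.00) ≈ 9.9041·Δt.
So d_P = 106.97, d_Q = 68.43, d_R = 55.92 km.
Circle about each station: (x − 48.1)² + (y + 65.4)² = 106.97²; (x + 23.2)² + (y + 55.7)² = 68.43²; (x − 11.1)² + (y − 55.4)² = 55.92².
Subtracting pairs of circle equations eliminates x²+y² and gives linear equations (the radical axes):
-142.6 x + 19.4 y = 3809.88
-74.0 x + 241.6 y = 4917.13
Solving the 2×2 system: x ≈ -25.0, y ≈ 12.7 km.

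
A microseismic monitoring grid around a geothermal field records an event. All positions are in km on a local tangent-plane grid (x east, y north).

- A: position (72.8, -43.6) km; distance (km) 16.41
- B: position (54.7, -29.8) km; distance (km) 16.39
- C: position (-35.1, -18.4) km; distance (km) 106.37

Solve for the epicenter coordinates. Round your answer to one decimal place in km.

Circle about each station: (x − 72.8)² + (y + 43.6)² = 16.41²; (x − 54.7)² + (y + 29.8)² = 16.39²; (x + 35.1)² + (y + 18.4)² = 106.37².
Subtracting the A equation from the B and C equations removes the quadratic terms:
-36.2 x + 27.6 y = -3320.01
-215.8 x + 50.4 y = -16675.52
Solving the 2×2 system: x ≈ 70.9, y ≈ -27.3 km.

x ≈ 70.9 km, y ≈ -27.3 km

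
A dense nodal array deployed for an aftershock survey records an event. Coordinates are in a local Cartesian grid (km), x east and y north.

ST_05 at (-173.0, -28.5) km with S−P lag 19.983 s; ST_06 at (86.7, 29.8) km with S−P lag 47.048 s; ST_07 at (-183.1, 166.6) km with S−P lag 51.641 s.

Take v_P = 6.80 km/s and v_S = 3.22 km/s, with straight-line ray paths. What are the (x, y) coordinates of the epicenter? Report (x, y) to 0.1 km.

Distance from S−P lag: d = Δt · v_P v_S / (v_P − v_S) = Δt · (6.80·3.22)/(6.80−3.22) ≈ 6.1162·Δt.
So d_ST_05 = 122.22, d_ST_06 = 287.76, d_ST_07 = 315.85 km.
Circle about each station: (x + 173.0)² + (y + 28.5)² = 122.22²; (x − 86.7)² + (y − 29.8)² = 287.76²; (x + 183.1)² + (y − 166.6)² = 315.85².
Subtracting the ST_05 equation from the ST_06 and ST_07 equations removes the quadratic terms:
519.4 x + 116.6 y = -90204.41
-20.2 x + 390.2 y = -54283.57
Solving the 2×2 system: x ≈ -140.8, y ≈ -146.4 km.

x ≈ -140.8 km, y ≈ -146.4 km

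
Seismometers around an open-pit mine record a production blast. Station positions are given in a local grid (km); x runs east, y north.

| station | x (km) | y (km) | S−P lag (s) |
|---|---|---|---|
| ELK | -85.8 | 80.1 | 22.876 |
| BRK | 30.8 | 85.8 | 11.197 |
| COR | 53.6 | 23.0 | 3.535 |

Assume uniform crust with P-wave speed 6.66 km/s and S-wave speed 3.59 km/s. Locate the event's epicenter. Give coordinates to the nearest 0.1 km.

x ≈ 79.4 km, y ≈ 13.4 km

Distance from S−P lag: d = Δt · v_P v_S / (v_P − v_S) = Δt · (6.66·3.59)/(6.66−3.59) ≈ 7.7881·Δt.
So d_ELK = 178.16, d_BRK = 87.20, d_COR = 27.53 km.
Circle about each station: (x + 85.8)² + (y − 80.1)² = 178.16²; (x − 30.8)² + (y − 85.8)² = 87.20²; (x − 53.6)² + (y − 23.0)² = 27.53².
Subtracting pairs of circle equations eliminates x²+y² and gives linear equations (the radical axes):
233.2 x + 11.4 y = 18669.78
278.8 x − 114.2 y = 20607.39
Solving the 2×2 system: x ≈ 79.4, y ≈ 13.4 km.
Check against ELK (with the unrounded x, y): √((x + 85.8)²+(y − 80.1)²) = 178.16 ≈ 178.16 km. ✓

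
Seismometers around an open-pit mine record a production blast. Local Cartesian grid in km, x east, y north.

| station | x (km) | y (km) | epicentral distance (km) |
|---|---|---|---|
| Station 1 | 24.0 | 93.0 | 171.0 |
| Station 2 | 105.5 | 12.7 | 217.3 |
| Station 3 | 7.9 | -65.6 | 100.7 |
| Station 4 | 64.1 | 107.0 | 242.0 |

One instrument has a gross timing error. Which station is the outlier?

Solve using three stations at a time. Using Station 2, Station 3, Station 4 (subtract circle equations pairwise → linear system) gives (x, y) ≈ (-92.0, -77.9).
Distances from that point to each station vs reported:
  Station 1: calculated 206.5 vs reported 171.0 → residual 35.5 km
  Station 2: calculated 217.3 vs reported 217.3 → residual 0.0 km
  Station 3: calculated 100.6 vs reported 100.7 → residual 0.1 km
  Station 4: calculated 242.0 vs reported 242.0 → residual 0.0 km
Station 2, Station 3, Station 4 are mutually consistent (residuals ≈ 0); Station 1 is off by 35.5 km.

Station 1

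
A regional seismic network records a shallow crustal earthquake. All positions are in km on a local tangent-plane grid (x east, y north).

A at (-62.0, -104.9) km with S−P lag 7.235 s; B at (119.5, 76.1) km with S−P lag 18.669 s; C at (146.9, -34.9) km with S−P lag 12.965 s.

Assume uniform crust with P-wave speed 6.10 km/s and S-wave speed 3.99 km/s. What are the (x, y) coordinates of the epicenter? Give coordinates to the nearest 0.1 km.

Distance from S−P lag: d = Δt · v_P v_S / (v_P − v_S) = Δt · (6.10·3.99)/(6.10−3.99) ≈ 11.5351·Δt.
So d_A = 83.46, d_B = 215.35, d_C = 149.55 km.
Circle about each station: (x + 62.0)² + (y + 104.9)² = 83.46²; (x − 119.5)² + (y − 76.1)² = 215.35²; (x − 146.9)² + (y + 34.9)² = 149.55².
Subtracting the A equation from the B and C equations removes the quadratic terms:
363.0 x + 362.0 y = -34186.60
417.8 x + 140.0 y = -7450.02
Solving the 2×2 system: x ≈ 20.8, y ≈ -115.3 km.

(20.8, -115.3)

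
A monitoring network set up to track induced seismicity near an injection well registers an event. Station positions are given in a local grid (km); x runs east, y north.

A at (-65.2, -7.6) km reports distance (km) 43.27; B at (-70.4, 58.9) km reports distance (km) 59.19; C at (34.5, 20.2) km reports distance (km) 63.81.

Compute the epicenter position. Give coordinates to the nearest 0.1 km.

Circle about each station: (x + 65.2)² + (y + 7.6)² = 43.27²; (x + 70.4)² + (y − 58.9)² = 59.19²; (x − 34.5)² + (y − 20.2)² = 63.81².
Subtracting the A equation from the B and C equations removes the quadratic terms:
-10.4 x + 133.0 y = 2485.41
199.4 x + 55.6 y = -4909.93
Solving the 2×2 system: x ≈ -29.2, y ≈ 16.4 km.
Check against A (with the unrounded x, y): √((x + 65.2)²+(y + 7.6)²) = 43.27 ≈ 43.27 km. ✓

-29.2 km east, 16.4 km north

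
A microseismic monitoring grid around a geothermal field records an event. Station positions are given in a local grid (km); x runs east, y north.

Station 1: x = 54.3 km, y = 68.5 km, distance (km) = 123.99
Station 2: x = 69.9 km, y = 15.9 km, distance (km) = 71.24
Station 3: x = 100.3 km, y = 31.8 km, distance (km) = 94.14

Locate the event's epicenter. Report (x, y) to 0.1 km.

Circle about each station: (x − 54.3)² + (y − 68.5)² = 123.99²; (x − 69.9)² + (y − 15.9)² = 71.24²; (x − 100.3)² + (y − 31.8)² = 94.14².
Subtracting the Station 1 equation from the Station 2 and Station 3 equations removes the quadratic terms:
31.2 x − 105.2 y = 7796.46
92.0 x − 73.4 y = 9941.77
Solving the 2×2 system: x ≈ 64.1, y ≈ -55.1 km.
Check against Station 1 (with the unrounded x, y): √((x − 54.3)²+(y − 68.5)²) = 123.99 ≈ 123.99 km. ✓

(64.1, -55.1)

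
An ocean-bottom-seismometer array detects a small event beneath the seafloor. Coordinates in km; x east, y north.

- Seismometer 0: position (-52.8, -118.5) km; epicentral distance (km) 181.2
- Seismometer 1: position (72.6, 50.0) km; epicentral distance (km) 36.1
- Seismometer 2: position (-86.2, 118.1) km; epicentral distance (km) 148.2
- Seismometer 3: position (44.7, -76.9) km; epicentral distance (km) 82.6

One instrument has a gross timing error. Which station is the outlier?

Seismometer 3

Solve using three stations at a time. Using Seismometer 0, Seismometer 1, Seismometer 2 (subtract circle equations pairwise → linear system) gives (x, y) ≈ (38.5, 38.0).
Distances from that point to each station vs reported:
  Seismometer 0: calculated 181.2 vs reported 181.2 → residual 0.0 km
  Seismometer 1: calculated 36.1 vs reported 36.1 → residual 0.0 km
  Seismometer 2: calculated 148.2 vs reported 148.2 → residual 0.0 km
  Seismometer 3: calculated 115.1 vs reported 82.6 → residual 32.5 km
Seismometer 0, Seismometer 1, Seismometer 2 are mutually consistent (residuals ≈ 0); Seismometer 3 is off by 32.5 km.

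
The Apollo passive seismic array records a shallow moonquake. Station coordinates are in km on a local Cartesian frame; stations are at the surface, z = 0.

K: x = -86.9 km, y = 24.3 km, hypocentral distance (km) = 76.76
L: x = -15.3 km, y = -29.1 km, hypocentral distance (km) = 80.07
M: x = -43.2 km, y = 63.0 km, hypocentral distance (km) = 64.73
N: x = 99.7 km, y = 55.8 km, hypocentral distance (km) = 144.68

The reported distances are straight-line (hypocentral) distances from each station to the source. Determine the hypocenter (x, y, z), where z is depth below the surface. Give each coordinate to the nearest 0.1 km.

x ≈ -31.9 km, y ≈ 28.2 km, depth ≈ 53.4 km

Each station gives a sphere (x−x_i)² + (y−y_i)² + z² = d_i² (stations at z=0).
Subtracting the K sphere from L and M: z² cancels, leaving linear equations in x and y:
143.2 x − 106.8 y = -7580.31
87.4 x + 77.4 y = -604.74
Solving: x ≈ -31.898, y ≈ 28.207 km (keep extra digits for the depth step; rounded: -31.9, 28.2).
Then from the K sphere: z² = 76.76² − (x + 86.9)² − (y − 24.3)² with x = -31.898, y = 28.207, so z ≈ 53.400 ≈ 53.4 km.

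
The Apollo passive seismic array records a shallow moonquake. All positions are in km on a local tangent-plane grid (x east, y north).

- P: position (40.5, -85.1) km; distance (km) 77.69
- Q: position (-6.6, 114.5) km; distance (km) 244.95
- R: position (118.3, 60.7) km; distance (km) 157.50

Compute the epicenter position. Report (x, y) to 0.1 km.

Circle about each station: (x − 40.5)² + (y + 85.1)² = 77.69²; (x + 6.6)² + (y − 114.5)² = 244.95²; (x − 118.3)² + (y − 60.7)² = 157.50².
Subtracting the P equation from the Q and R equations removes the quadratic terms:
-94.2 x + 399.2 y = -49693.22
155.6 x + 291.6 y = -9973.39
Solving the 2×2 system: x ≈ 117.3, y ≈ -96.8 km.

117.3 km east, -96.8 km north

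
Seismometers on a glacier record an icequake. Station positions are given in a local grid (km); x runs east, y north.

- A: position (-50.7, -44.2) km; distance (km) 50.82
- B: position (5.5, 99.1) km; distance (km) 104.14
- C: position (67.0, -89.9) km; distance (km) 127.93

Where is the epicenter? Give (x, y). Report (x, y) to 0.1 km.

Circle about each station: (x + 50.7)² + (y + 44.2)² = 50.82²; (x − 5.5)² + (y − 99.1)² = 104.14²; (x − 67.0)² + (y + 89.9)² = 127.93².
Subtracting pairs of circle equations eliminates x²+y² and gives linear equations (the radical axes):
112.4 x + 286.6 y = -2935.54
235.4 x − 91.4 y = -5736.53
Solving the 2×2 system: x ≈ -24.6, y ≈ -0.6 km.

x ≈ -24.6 km, y ≈ -0.6 km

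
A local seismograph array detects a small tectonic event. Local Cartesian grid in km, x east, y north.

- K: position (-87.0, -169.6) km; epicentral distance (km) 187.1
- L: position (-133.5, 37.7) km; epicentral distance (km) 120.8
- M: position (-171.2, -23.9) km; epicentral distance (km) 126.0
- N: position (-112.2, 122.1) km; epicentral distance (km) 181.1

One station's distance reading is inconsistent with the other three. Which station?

K

Solve using three stations at a time. Using L, M, N (subtract circle equations pairwise → linear system) gives (x, y) ≈ (-47.2, -47.0).
Distances from that point to each station vs reported:
  K: calculated 128.9 vs reported 187.1 → residual 58.2 km
  L: calculated 121.0 vs reported 120.8 → residual 0.2 km
  M: calculated 126.1 vs reported 126.0 → residual 0.1 km
  N: calculated 181.2 vs reported 181.1 → residual 0.1 km
L, M, N are mutually consistent (residuals ≈ 0); K is off by 58.2 km.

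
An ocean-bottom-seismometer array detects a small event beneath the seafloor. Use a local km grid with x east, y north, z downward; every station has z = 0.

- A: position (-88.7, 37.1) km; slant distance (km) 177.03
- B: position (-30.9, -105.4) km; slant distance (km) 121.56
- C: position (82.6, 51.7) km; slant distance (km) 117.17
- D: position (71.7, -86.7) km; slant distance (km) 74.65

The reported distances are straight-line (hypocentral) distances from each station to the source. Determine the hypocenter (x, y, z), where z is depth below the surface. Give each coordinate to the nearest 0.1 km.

Each station gives a sphere (x−x_i)² + (y−y_i)² + z² = d_i² (stations at z=0).
Subtracting the A sphere from B and C: z² cancels, leaving linear equations in x and y:
115.6 x − 285.0 y = 19382.66
342.6 x + 29.2 y = 17862.36
Solving: x ≈ 55.998, y ≈ -45.296 km (keep extra digits for the depth step; rounded: 56.0, -45.3).
Then from the A sphere: z² = 177.03² − (x + 88.7)² − (y − 37.1)² with x = 55.998, y = -45.296, so z ≈ 60.108 ≈ 60.1 km.
Check against D (with the unrounded solution): distance 74.66 ≈ 74.65 km. ✓

x ≈ 56.0 km, y ≈ -45.3 km, depth ≈ 60.1 km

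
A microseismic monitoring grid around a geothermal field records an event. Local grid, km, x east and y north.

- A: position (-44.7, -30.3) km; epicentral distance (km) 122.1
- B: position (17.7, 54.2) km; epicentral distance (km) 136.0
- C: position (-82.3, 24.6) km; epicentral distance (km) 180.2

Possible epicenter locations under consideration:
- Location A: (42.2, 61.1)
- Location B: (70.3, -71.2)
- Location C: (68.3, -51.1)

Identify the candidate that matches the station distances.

Location B

For each candidate, compare |candidate − station| to the reported distance:
Location A: residuals A 4.0, B 110.5, C 50.5 → max 110.5 km
Location B: residuals A 0.0, B 0.0, C 0.0 → max 0.0 km
Location C: residuals A 7.2, B 19.2, C 11.6 → max 19.2 km
Only Location B has all residuals ≈ 0.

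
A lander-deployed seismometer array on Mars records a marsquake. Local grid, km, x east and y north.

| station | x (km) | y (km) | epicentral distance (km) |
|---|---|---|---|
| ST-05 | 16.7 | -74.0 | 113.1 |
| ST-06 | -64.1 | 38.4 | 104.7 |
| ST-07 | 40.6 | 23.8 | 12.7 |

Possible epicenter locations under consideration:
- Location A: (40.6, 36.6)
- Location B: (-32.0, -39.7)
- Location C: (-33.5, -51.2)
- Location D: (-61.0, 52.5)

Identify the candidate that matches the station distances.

Location A

For each candidate, compare |candidate − station| to the reported distance:
Location A: residuals ST-05 0.1, ST-06 0.0, ST-07 0.1 → max 0.1 km
Location B: residuals ST-05 53.5, ST-06 20.3, ST-07 83.8 → max 83.8 km
Location C: residuals ST-05 58.0, ST-06 10.0, ST-07 92.7 → max 92.7 km
Location D: residuals ST-05 35.4, ST-06 90.3, ST-07 92.9 → max 92.9 km
Only Location A has all residuals ≈ 0.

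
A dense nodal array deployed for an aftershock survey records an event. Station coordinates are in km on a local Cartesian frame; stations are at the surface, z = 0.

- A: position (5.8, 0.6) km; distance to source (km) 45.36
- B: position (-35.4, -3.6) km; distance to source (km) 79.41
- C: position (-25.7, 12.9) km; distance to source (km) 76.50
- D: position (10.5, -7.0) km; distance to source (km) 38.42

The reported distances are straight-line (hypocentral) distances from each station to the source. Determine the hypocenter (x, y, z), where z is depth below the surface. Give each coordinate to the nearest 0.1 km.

(38.9, -22.4, 20.8)

Each station gives a sphere (x−x_i)² + (y−y_i)² + z² = d_i² (stations at z=0).
Subtracting the A sphere from B and C: z² cancels, leaving linear equations in x and y:
-82.4 x − 8.4 y = -3016.30
-63.0 x + 24.6 y = -3001.82
Solving: x ≈ 38.892, y ≈ -22.425 km (keep extra digits for the depth step; rounded: 38.9, -22.4).
Then from the A sphere: z² = 45.36² − (x − 5.8)² − (y − 0.6)² with x = 38.892, y = -22.425, so z ≈ 20.792 ≈ 20.8 km.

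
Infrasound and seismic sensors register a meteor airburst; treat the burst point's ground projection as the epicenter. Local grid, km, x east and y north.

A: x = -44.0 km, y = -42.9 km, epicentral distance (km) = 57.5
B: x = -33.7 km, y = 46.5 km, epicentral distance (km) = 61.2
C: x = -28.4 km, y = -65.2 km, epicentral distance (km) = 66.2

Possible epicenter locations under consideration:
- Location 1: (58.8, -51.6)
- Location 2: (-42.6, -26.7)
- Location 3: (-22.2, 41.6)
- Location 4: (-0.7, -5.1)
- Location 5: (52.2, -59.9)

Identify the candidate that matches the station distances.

Location 4

For each candidate, compare |candidate − station| to the reported distance:
Location 1: residuals A 45.7, B 73.6, C 22.1 → max 73.6 km
Location 2: residuals A 41.2, B 12.5, C 25.2 → max 41.2 km
Location 3: residuals A 29.8, B 48.7, C 40.8 → max 48.7 km
Location 4: residuals A 0.0, B 0.0, C 0.0 → max 0.0 km
Location 5: residuals A 40.2, B 75.5, C 14.6 → max 75.5 km
Only Location 4 has all residuals ≈ 0.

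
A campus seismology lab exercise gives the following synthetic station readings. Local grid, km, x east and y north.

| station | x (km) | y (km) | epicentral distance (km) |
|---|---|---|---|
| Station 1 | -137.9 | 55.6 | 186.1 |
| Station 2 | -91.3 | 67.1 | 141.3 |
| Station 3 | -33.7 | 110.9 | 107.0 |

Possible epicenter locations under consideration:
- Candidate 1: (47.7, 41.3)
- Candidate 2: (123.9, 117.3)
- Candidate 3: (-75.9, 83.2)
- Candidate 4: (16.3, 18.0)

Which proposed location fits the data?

For each candidate, compare |candidate − station| to the reported distance:
Candidate 1: residuals Station 1 0.1, Station 2 0.1, Station 3 0.1 → max 0.1 km
Candidate 2: residuals Station 1 82.9, Station 2 79.7, Station 3 50.7 → max 82.9 km
Candidate 3: residuals Station 1 118.2, Station 2 119.0, Station 3 56.5 → max 119.0 km
Candidate 4: residuals Station 1 27.4, Station 2 23.0, Station 3 1.5 → max 27.4 km
Only Candidate 1 has all residuals ≈ 0.

Candidate 1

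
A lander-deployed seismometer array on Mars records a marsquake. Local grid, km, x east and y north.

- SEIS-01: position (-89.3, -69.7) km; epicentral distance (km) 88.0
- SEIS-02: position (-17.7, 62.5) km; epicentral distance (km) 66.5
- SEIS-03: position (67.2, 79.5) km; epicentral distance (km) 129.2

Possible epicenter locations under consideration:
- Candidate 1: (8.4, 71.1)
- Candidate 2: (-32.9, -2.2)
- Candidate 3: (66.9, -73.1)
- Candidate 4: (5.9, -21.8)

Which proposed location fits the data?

Candidate 2

For each candidate, compare |candidate − station| to the reported distance:
Candidate 1: residuals SEIS-01 83.4, SEIS-02 39.0, SEIS-03 69.8 → max 83.4 km
Candidate 2: residuals SEIS-01 0.0, SEIS-02 0.0, SEIS-03 0.0 → max 0.0 km
Candidate 3: residuals SEIS-01 68.2, SEIS-02 93.3, SEIS-03 23.4 → max 93.3 km
Candidate 4: residuals SEIS-01 18.6, SEIS-02 21.0, SEIS-03 10.8 → max 21.0 km
Only Candidate 2 has all residuals ≈ 0.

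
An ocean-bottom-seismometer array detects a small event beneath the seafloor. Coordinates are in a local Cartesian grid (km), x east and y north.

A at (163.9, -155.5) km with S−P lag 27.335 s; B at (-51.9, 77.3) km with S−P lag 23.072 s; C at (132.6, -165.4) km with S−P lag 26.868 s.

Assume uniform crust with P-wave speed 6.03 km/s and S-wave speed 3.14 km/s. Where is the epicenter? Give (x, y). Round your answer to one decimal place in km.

Distance from S−P lag: d = Δt · v_P v_S / (v_P − v_S) = Δt · (6.03·3.14)/(6.03−3.14) ≈ 6.5516·Δt.
So d_A = 179.09, d_B = 151.16, d_C = 176.03 km.
Circle about each station: (x − 163.9)² + (y + 155.5)² = 179.09²; (x + 51.9)² + (y − 77.3)² = 151.16²; (x − 132.6)² + (y + 165.4)² = 176.03².
Subtracting the A equation from the B and C equations removes the quadratic terms:
-431.6 x + 465.6 y = -33150.68
-62.6 x − 19.8 y = -5016.87
Solving the 2×2 system: x ≈ 79.4, y ≈ 2.4 km.
Check against A (with the unrounded x, y): √((x − 163.9)²+(y + 155.5)²) = 179.09 ≈ 179.09 km. ✓

(79.4, 2.4)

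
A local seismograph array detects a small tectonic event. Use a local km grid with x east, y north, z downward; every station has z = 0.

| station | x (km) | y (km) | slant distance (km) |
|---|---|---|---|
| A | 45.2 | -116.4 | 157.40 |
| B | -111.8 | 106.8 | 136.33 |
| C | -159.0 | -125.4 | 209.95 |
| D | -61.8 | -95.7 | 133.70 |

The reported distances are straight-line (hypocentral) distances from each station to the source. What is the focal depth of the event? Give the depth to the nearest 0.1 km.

z ≈ 45.6 km

Each station gives a sphere (x−x_i)² + (y−y_i)² + z² = d_i² (stations at z=0).
Subtracting the A sphere from B and C: z² cancels, leaving linear equations in x and y:
-314.0 x + 446.4 y = 14502.37
-408.4 x − 18.0 y = 6109.92
Solving: x ≈ -15.900, y ≈ 21.304 km (keep extra digits for the depth step; rounded: -15.9, 21.3).
Then from the A sphere: z² = 157.40² − (x − 45.2)² − (y + 116.4)² with x = -15.900, y = 21.304, so z ≈ 45.598 ≈ 45.6 km.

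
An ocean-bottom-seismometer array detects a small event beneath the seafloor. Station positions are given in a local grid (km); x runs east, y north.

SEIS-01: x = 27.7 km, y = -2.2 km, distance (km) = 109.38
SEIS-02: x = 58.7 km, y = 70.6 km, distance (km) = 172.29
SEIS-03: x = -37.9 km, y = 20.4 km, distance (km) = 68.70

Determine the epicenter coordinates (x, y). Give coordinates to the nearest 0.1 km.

-76.1 km east, -36.7 km north

Circle about each station: (x − 27.7)² + (y + 2.2)² = 109.38²; (x − 58.7)² + (y − 70.6)² = 172.29²; (x + 37.9)² + (y − 20.4)² = 68.70².
Subtracting pairs of circle equations eliminates x²+y² and gives linear equations (the radical axes):
62.0 x + 145.6 y = -10061.94
-131.2 x + 45.2 y = 8324.73
Solving the 2×2 system: x ≈ -76.1, y ≈ -36.7 km.
Check against SEIS-01 (with the unrounded x, y): √((x − 27.7)²+(y + 2.2)²) = 109.38 ≈ 109.38 km. ✓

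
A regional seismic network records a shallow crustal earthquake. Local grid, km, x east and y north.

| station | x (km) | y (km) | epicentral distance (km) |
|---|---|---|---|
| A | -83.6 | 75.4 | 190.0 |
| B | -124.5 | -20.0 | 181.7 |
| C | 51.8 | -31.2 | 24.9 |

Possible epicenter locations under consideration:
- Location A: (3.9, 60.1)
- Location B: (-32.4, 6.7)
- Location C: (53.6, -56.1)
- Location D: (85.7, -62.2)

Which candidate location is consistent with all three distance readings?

Location C

For each candidate, compare |candidate − station| to the reported distance:
Location A: residuals A 101.2, B 30.4, C 78.2 → max 101.2 km
Location B: residuals A 104.3, B 85.8, C 67.4 → max 104.3 km
Location C: residuals A 0.0, B 0.0, C 0.1 → max 0.1 km
Location D: residuals A 28.2, B 32.7, C 21.0 → max 32.7 km
Only Location C has all residuals ≈ 0.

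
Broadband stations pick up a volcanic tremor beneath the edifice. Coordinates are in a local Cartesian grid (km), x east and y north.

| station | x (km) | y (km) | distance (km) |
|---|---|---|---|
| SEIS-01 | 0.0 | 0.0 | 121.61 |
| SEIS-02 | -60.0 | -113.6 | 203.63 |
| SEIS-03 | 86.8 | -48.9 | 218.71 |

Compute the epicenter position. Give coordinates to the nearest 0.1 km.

(-83.2, 88.7)

Circle about each station: x² + y² = 121.61²; (x + 60.0)² + (y + 113.6)² = 203.63²; (x − 86.8)² + (y + 48.9)² = 218.71².
Subtracting pairs of circle equations eliminates x²+y² and gives linear equations (the radical axes):
-120.0 x − 227.2 y = -10171.22
173.6 x − 97.8 y = -23119.62
Solving the 2×2 system: x ≈ -83.2, y ≈ 88.7 km.
Check against SEIS-01 (with the unrounded x, y): √(x²+y²) = 121.62 ≈ 121.61 km. ✓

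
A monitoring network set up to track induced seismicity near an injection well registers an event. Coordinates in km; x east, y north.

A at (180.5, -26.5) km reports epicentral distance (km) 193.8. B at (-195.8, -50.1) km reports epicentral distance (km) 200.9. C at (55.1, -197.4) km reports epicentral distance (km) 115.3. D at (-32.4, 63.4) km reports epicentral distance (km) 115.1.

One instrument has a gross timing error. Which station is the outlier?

Solve using three stations at a time. Using A, B, C (subtract circle equations pairwise → linear system) gives (x, y) ≈ (-0.3, -96.3).
Distances from that point to each station vs reported:
  A: calculated 193.8 vs reported 193.8 → residual 0.0 km
  B: calculated 200.9 vs reported 200.9 → residual 0.0 km
  C: calculated 115.3 vs reported 115.3 → residual 0.0 km
  D: calculated 162.9 vs reported 115.1 → residual 47.8 km
A, B, C are mutually consistent (residuals ≈ 0); D is off by 47.8 km.

D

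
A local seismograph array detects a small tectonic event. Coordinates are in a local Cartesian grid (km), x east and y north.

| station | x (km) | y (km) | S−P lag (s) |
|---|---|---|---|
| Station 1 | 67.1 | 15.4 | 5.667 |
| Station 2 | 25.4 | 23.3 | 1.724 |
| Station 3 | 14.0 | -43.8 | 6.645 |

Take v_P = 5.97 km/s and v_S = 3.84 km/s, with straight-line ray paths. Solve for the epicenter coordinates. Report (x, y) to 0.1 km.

Distance from S−P lag: d = Δt · v_P v_S / (v_P − v_S) = Δt · (5.97·3.84)/(5.97−3.84) ≈ 10.7628·Δt.
So d_Station 1 = 60.99, d_Station 2 = 18.56, d_Station 3 = 71.52 km.
Circle about each station: (x − 67.1)² + (y − 15.4)² = 60.99²; (x − 25.4)² + (y − 23.3)² = 18.56²; (x − 14.0)² + (y + 43.8)² = 71.52².
Subtracting the Station 1 equation from the Station 2 and Station 3 equations removes the quadratic terms:
-83.4 x + 15.8 y = -176.21
-106.2 x − 118.4 y = -4020.46
Solving the 2×2 system: x ≈ 7.3, y ≈ 27.4 km.

7.3 km east, 27.4 km north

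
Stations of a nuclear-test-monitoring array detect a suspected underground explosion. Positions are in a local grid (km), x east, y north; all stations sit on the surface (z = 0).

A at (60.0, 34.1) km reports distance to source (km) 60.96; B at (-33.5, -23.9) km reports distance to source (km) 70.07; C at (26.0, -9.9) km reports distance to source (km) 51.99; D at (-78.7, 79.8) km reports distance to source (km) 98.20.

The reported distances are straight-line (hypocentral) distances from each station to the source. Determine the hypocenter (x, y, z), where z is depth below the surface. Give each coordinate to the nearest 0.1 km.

Each station gives a sphere (x−x_i)² + (y−y_i)² + z² = d_i² (stations at z=0).
Subtracting the A sphere from B and C: z² cancels, leaving linear equations in x and y:
-187.0 x − 116.0 y = -4263.03
-68.0 x − 88.0 y = -2975.64
Solving: x ≈ 3.498, y ≈ 31.111 km (keep extra digits for the depth step; rounded: 3.5, 31.1).
Then from the A sphere: z² = 60.96² − (x − 60.0)² − (y − 34.1)² with x = 3.498, y = 31.111, so z ≈ 22.687 ≈ 22.7 km.

x ≈ 3.5 km, y ≈ 31.1 km, depth ≈ 22.7 km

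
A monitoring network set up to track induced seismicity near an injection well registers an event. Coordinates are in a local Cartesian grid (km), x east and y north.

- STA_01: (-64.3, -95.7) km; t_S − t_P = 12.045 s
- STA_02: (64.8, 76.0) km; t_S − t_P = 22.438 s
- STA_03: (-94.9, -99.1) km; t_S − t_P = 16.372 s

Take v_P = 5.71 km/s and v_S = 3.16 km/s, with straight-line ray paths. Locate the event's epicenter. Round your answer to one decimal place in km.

Distance from S−P lag: d = Δt · v_P v_S / (v_P − v_S) = Δt · (5.71·3.16)/(5.71−3.16) ≈ 7.0759·Δt.
So d_STA_01 = 85.23, d_STA_02 = 158.77, d_STA_03 = 115.85 km.
Circle about each station: (x + 64.3)² + (y + 95.7)² = 85.23²; (x − 64.8)² + (y − 76.0)² = 158.77²; (x + 94.9)² + (y + 99.1)² = 115.85².
Subtracting the STA_01 equation from the STA_02 and STA_03 equations removes the quadratic terms:
258.2 x + 343.4 y = -21261.70
-61.2 x − 6.8 y = -623.23
Solving the 2×2 system: x ≈ 18.6, y ≈ -75.9 km.

18.6 km east, -75.9 km north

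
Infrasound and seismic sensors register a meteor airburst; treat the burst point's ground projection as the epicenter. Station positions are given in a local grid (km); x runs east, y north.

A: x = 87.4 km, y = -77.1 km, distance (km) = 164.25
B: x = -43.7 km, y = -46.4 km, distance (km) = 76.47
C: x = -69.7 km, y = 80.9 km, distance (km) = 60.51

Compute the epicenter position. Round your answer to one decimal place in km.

Circle about each station: (x − 87.4)² + (y + 77.1)² = 164.25²; (x + 43.7)² + (y + 46.4)² = 76.47²; (x + 69.7)² + (y − 80.9)² = 60.51².
Subtracting the A equation from the B and C equations removes the quadratic terms:
-262.2 x + 61.4 y = 11609.88
-314.2 x + 316.0 y = 21136.33
Solving the 2×2 system: x ≈ -37.3, y ≈ 29.8 km.

(-37.3, 29.8)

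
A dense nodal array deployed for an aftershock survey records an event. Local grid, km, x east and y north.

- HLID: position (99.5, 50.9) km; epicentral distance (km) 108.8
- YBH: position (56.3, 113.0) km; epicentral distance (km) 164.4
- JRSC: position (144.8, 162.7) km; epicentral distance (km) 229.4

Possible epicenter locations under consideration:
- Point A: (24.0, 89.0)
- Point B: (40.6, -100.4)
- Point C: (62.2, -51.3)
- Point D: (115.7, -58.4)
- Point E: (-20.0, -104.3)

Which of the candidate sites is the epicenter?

Point C

For each candidate, compare |candidate − station| to the reported distance:
Point A: residuals HLID 24.2, YBH 124.2, JRSC 87.9 → max 124.2 km
Point B: residuals HLID 53.6, YBH 49.6, JRSC 53.6 → max 53.6 km
Point C: residuals HLID 0.0, YBH 0.0, JRSC 0.0 → max 0.0 km
Point D: residuals HLID 1.7, YBH 17.0, JRSC 6.4 → max 17.0 km
Point E: residuals HLID 87.1, YBH 65.9, JRSC 84.4 → max 87.1 km
Only Point C has all residuals ≈ 0.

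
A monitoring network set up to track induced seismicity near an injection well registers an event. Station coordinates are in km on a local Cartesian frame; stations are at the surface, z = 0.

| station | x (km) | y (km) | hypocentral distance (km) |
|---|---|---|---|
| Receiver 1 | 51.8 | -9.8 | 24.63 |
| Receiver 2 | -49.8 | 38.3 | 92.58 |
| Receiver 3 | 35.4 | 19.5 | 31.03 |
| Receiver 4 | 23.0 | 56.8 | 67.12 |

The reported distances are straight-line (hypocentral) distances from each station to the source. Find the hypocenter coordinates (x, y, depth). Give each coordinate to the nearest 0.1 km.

Each station gives a sphere (x−x_i)² + (y−y_i)² + z² = d_i² (stations at z=0).
Subtracting the Receiver 1 sphere from Receiver 2 and Receiver 3: z² cancels, leaving linear equations in x and y:
-203.2 x + 96.2 y = -6796.77
-32.8 x + 58.6 y = -1502.09
Solving: x ≈ 28.997, y ≈ -9.402 km (keep extra digits for the depth step; rounded: 29.0, -9.4).
Then from the Receiver 1 sphere: z² = 24.63² − (x − 51.8)² − (y + 9.8)² with x = 28.997, y = -9.402, so z ≈ 9.301 ≈ 9.3 km.

x ≈ 29.0 km, y ≈ -9.4 km, depth ≈ 9.3 km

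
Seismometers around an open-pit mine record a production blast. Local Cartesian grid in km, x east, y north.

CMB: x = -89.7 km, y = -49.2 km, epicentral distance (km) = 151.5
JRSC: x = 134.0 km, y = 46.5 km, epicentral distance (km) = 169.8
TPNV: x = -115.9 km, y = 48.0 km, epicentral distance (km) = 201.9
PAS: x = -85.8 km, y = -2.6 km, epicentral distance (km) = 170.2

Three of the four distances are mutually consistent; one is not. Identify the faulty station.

Solve using three stations at a time. Using CMB, JRSC, PAS (subtract circle equations pairwise → linear system) gives (x, y) ≈ (52.1, -102.2).
Distances from that point to each station vs reported:
  CMB: calculated 151.4 vs reported 151.5 → residual 0.1 km
  JRSC: calculated 169.7 vs reported 169.8 → residual 0.1 km
  TPNV: calculated 225.3 vs reported 201.9 → residual 23.4 km
  PAS: calculated 170.1 vs reported 170.2 → residual 0.1 km
CMB, JRSC, PAS are mutually consistent (residuals ≈ 0); TPNV is off by 23.4 km.

TPNV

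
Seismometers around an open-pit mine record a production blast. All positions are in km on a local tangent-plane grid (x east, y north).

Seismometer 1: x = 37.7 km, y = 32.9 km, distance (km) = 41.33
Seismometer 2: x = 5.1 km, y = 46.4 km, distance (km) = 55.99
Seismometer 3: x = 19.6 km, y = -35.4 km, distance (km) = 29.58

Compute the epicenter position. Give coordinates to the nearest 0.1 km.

Circle about each station: (x − 37.7)² + (y − 32.9)² = 41.33²; (x − 5.1)² + (y − 46.4)² = 55.99²; (x − 19.6)² + (y + 35.4)² = 29.58².
Subtracting the Seismometer 1 equation from the Seismometer 2 and Seismometer 3 equations removes the quadratic terms:
-65.2 x + 27.0 y = -1751.44
-36.2 x − 136.6 y = -33.19
Solving the 2×2 system: x ≈ 24.3, y ≈ -6.2 km.

(24.3, -6.2)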